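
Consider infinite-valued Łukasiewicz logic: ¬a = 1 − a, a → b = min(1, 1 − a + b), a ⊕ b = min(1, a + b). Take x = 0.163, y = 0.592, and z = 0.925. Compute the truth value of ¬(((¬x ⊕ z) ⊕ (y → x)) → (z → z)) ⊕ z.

¬x = 1 − 0.163 = 0.837
¬x ⊕ z = min(1, 0.837 + 0.925) = min(1, 1.762) = 1.000
y → x = min(1, 1 − 0.592 + 0.163) = min(1, 0.571) = 0.571
(¬x ⊕ z) ⊕ (y → x) = min(1, 1.000 + 0.571) = min(1, 1.571) = 1.000
z → z = min(1, 1 − 0.925 + 0.925) = min(1, 1.000) = 1.000
((¬x ⊕ z) ⊕ (y → x)) → (z → z) = min(1, 1 − 1.000 + 1.000) = min(1, 1.000) = 1.000
¬(((¬x ⊕ z) ⊕ (y → x)) → (z → z)) = 1 − 1.000 = 0.000
¬(((¬x ⊕ z) ⊕ (y → x)) → (z → z)) ⊕ z = min(1, 0.000 + 0.925) = min(1, 0.925) = 0.925

0.925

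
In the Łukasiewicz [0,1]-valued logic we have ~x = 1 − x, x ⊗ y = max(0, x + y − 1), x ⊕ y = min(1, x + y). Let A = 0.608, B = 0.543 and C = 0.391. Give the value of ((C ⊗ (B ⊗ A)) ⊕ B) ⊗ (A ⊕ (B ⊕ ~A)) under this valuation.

0.543

B ⊗ A = max(0, 0.543 + 0.608 − 1) = max(0, 0.151) = 0.151
C ⊗ (B ⊗ A) = max(0, 0.391 + 0.151 − 1) = max(0, -0.458) = 0.000
(C ⊗ (B ⊗ A)) ⊕ B = min(1, 0.000 + 0.543) = min(1, 0.543) = 0.543
~A = 1 − 0.608 = 0.392
B ⊕ ~A = min(1, 0.543 + 0.392) = min(1, 0.935) = 0.935
A ⊕ (B ⊕ ~A) = min(1, 0.608 + 0.935) = min(1, 1.543) = 1.000
((C ⊗ (B ⊗ A)) ⊕ B) ⊗ (A ⊕ (B ⊕ ~A)) = max(0, 0.543 + 1.000 − 1) = max(0, 0.543) = 0.543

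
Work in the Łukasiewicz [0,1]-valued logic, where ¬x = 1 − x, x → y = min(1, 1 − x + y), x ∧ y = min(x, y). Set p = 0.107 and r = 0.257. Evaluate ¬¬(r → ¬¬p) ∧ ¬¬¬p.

¬p = 1 − 0.107 = 0.893
¬¬p = 1 − 0.893 = 0.107
r → ¬¬p = min(1, 1 − 0.257 + 0.107) = min(1, 0.850) = 0.850
¬(r → ¬¬p) = 1 − 0.850 = 0.150
¬¬(r → ¬¬p) = 1 − 0.150 = 0.850
¬¬¬p = 1 − 0.107 = 0.893
¬¬(r → ¬¬p) ∧ ¬¬¬p = min(0.850, 0.893) = 0.850

0.850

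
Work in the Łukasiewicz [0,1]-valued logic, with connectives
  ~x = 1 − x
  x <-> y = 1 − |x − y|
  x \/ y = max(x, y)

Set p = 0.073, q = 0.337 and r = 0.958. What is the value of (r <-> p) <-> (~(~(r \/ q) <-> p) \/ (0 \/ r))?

r <-> p = 1 − |0.958 − 0.073| = 1 − 0.885 = 0.115
r \/ q = max(0.958, 0.337) = 0.958
~(r \/ q) = 1 − 0.958 = 0.042
~(r \/ q) <-> p = 1 − |0.042 − 0.073| = 1 − 0.031 = 0.969
~(~(r \/ q) <-> p) = 1 − 0.969 = 0.031
0 \/ r = max(0.000, 0.958) = 0.958
~(~(r \/ q) <-> p) \/ (0 \/ r) = max(0.031, 0.958) = 0.958
(r <-> p) <-> (~(~(r \/ q) <-> p) \/ (0 \/ r)) = 1 − |0.115 − 0.958| = 1 − 0.843 = 0.157

0.157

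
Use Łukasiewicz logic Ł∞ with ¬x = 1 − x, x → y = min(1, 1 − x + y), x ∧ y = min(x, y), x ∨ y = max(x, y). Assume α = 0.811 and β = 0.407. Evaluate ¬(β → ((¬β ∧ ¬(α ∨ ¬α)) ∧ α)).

¬β = 1 − 0.407 = 0.593
¬α = 1 − 0.811 = 0.189
α ∨ ¬α = max(0.811, 0.189) = 0.811
¬(α ∨ ¬α) = 1 − 0.811 = 0.189
¬β ∧ ¬(α ∨ ¬α) = min(0.593, 0.189) = 0.189
(¬β ∧ ¬(α ∨ ¬α)) ∧ α = min(0.189, 0.811) = 0.189
β → ((¬β ∧ ¬(α ∨ ¬α)) ∧ α) = min(1, 1 − 0.407 + 0.189) = min(1, 0.782) = 0.782
¬(β → ((¬β ∧ ¬(α ∨ ¬α)) ∧ α)) = 1 − 0.782 = 0.218

0.218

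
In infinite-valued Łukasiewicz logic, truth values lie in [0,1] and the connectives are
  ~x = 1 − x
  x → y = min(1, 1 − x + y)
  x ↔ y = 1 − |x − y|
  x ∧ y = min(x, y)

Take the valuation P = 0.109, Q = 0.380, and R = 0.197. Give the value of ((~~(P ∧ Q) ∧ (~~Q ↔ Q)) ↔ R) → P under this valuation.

P ∧ Q = min(0.109, 0.380) = 0.109
~(P ∧ Q) = 1 − 0.109 = 0.891
~~(P ∧ Q) = 1 − 0.891 = 0.109
~Q = 1 − 0.380 = 0.620
~~Q = 1 − 0.620 = 0.380
~~Q ↔ Q = 1 − |0.380 − 0.380| = 1 − 0.000 = 1.000
~~(P ∧ Q) ∧ (~~Q ↔ Q) = min(0.109, 1.000) = 0.109
(~~(P ∧ Q) ∧ (~~Q ↔ Q)) ↔ R = 1 − |0.109 − 0.197| = 1 − 0.088 = 0.912
((~~(P ∧ Q) ∧ (~~Q ↔ Q)) ↔ R) → P = min(1, 1 − 0.912 + 0.109) = min(1, 0.197) = 0.197

0.197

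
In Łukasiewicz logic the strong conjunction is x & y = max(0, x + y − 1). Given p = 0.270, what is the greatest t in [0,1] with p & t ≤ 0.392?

1.000

The residuum of the Łukasiewicz t-norm gives the supremum: min(1, 1 − 0.270 + 0.392).
1 − 0.270 + 0.392 = 1.122, so t = min(1, 1.122) = 1.000.
Check: 0.270 & 1.000 = max(0, 0.270) = 0.270 ≤ 0.392.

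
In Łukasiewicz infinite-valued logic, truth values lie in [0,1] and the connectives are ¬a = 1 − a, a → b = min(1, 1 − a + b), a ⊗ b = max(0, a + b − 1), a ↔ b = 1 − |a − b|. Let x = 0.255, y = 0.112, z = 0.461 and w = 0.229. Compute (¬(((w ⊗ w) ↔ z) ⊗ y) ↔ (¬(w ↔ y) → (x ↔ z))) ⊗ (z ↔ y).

0.651

w ⊗ w = max(0, 0.229 + 0.229 − 1) = max(0, -0.542) = 0.000
(w ⊗ w) ↔ z = 1 − |0.000 − 0.461| = 1 − 0.461 = 0.539
((w ⊗ w) ↔ z) ⊗ y = max(0, 0.539 + 0.112 − 1) = max(0, -0.349) = 0.000
¬(((w ⊗ w) ↔ z) ⊗ y) = 1 − 0.000 = 1.000
w ↔ y = 1 − |0.229 − 0.112| = 1 − 0.117 = 0.883
¬(w ↔ y) = 1 − 0.883 = 0.117
x ↔ z = 1 − |0.255 − 0.461| = 1 − 0.206 = 0.794
¬(w ↔ y) → (x ↔ z) = min(1, 1 − 0.117 + 0.794) = min(1, 1.677) = 1.000
¬(((w ⊗ w) ↔ z) ⊗ y) ↔ (¬(w ↔ y) → (x ↔ z)) = 1 − |1.000 − 1.000| = 1 − 0.000 = 1.000
z ↔ y = 1 − |0.461 − 0.112| = 1 − 0.349 = 0.651
(¬(((w ⊗ w) ↔ z) ⊗ y) ↔ (¬(w ↔ y) → (x ↔ z))) ⊗ (z ↔ y) = max(0, 1.000 + 0.651 − 1) = max(0, 0.651) = 0.651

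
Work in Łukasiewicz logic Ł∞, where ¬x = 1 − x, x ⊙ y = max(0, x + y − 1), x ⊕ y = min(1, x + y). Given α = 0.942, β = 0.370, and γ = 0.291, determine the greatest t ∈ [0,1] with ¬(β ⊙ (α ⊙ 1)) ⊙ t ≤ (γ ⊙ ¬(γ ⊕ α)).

0.312

α ⊙ 1 = max(0, 0.942 + 1.000 − 1) = max(0, 0.942) = 0.942
β ⊙ (α ⊙ 1) = max(0, 0.370 + 0.942 − 1) = max(0, 0.312) = 0.312
¬(β ⊙ (α ⊙ 1)) = 1 − 0.312 = 0.688
So the left factor is ¬(β ⊙ (α ⊙ 1)) = 0.688.
γ ⊕ α = min(1, 0.291 + 0.942) = min(1, 1.233) = 1.000
¬(γ ⊕ α) = 1 − 1.000 = 0.000
γ ⊙ ¬(γ ⊕ α) = max(0, 0.291 + 0.000 − 1) = max(0, -0.709) = 0.000
So the right-hand bound is γ ⊙ ¬(γ ⊕ α) = 0.000.
The residuum of the Łukasiewicz t-norm gives the supremum: min(1, 1 − 0.688 + 0.000).
1 − 0.688 + 0.000 = 0.312, so t = min(1, 0.312) = 0.312.
Check: 0.688 ⊙ 0.312 = max(0, 0.000) = 0.000 ≤ 0.000.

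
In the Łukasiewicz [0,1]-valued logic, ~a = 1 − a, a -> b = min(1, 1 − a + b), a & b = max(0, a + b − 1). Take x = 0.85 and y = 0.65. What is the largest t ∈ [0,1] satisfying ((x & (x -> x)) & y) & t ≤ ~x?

0.65

x -> x = min(1, 1 − 0.85 + 0.85) = min(1, 1.00) = 1.00
x & (x -> x) = max(0, 0.85 + 1.00 − 1) = max(0, 0.85) = 0.85
(x & (x -> x)) & y = max(0, 0.85 + 0.65 − 1) = max(0, 0.50) = 0.50
So the left factor is (x & (x -> x)) & y = 0.50.
~x = 1 − 0.85 = 0.15
So the right-hand bound is ~x = 0.15.
The residuum of the Łukasiewicz t-norm gives the supremum: min(1, 1 − 0.50 + 0.15).
1 − 0.50 + 0.15 = 0.65, so t = min(1, 0.65) = 0.65.
Check: 0.50 & 0.65 = max(0, 0.15) = 0.15 ≤ 0.15.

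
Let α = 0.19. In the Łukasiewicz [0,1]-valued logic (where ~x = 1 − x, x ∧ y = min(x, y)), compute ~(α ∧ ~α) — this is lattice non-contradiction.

0.81

~α = 1 − 0.19 = 0.81
α ∧ ~α = min(0.19, 0.81) = 0.19
~(α ∧ ~α) = 1 − 0.19 = 0.81
(The value 0.81 < 1 shows this instance is not satisfied; not a Ł∞-tautology — its value is 1 − min(a, 1−a).)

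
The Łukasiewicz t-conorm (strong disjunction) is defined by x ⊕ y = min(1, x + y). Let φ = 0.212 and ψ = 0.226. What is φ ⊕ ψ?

0.438

φ ⊕ ψ = min(1, 0.212 + 0.226) = min(1, 0.438) = 0.438
For comparison, the Gödel t-conorm max(x, y) would give 0.226.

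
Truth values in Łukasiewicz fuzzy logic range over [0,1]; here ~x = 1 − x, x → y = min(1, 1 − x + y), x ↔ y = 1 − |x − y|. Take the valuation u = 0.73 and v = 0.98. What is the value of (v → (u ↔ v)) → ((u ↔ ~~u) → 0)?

0.23

u ↔ v = 1 − |0.73 − 0.98| = 1 − 0.25 = 0.75
v → (u ↔ v) = min(1, 1 − 0.98 + 0.75) = min(1, 0.77) = 0.77
~u = 1 − 0.73 = 0.27
~~u = 1 − 0.27 = 0.73
u ↔ ~~u = 1 − |0.73 − 0.73| = 1 − 0.00 = 1.00
(u ↔ ~~u) → 0 = min(1, 1 − 1.00 + 0.00) = min(1, 0.00) = 0.00
(v → (u ↔ v)) → ((u ↔ ~~u) → 0) = min(1, 1 − 0.77 + 0.00) = min(1, 0.23) = 0.23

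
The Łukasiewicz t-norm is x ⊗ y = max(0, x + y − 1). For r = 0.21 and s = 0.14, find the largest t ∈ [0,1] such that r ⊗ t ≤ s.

The residuum of the Łukasiewicz t-norm gives the supremum: min(1, 1 − 0.21 + 0.14).
1 − 0.21 + 0.14 = 0.93, so t = min(1, 0.93) = 0.93.
Check: 0.21 ⊗ 0.93 = max(0, 0.14) = 0.14 ≤ 0.14.

0.93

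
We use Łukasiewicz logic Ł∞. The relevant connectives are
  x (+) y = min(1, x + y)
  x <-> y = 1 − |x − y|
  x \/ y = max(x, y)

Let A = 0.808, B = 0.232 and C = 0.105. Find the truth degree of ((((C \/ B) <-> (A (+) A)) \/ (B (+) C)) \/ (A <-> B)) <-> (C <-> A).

0.873

C \/ B = max(0.105, 0.232) = 0.232
A (+) A = min(1, 0.808 + 0.808) = min(1, 1.616) = 1.000
(C \/ B) <-> (A (+) A) = 1 − |0.232 − 1.000| = 1 − 0.768 = 0.232
B (+) C = min(1, 0.232 + 0.105) = min(1, 0.337) = 0.337
((C \/ B) <-> (A (+) A)) \/ (B (+) C) = max(0.232, 0.337) = 0.337
A <-> B = 1 − |0.808 − 0.232| = 1 − 0.576 = 0.424
(((C \/ B) <-> (A (+) A)) \/ (B (+) C)) \/ (A <-> B) = max(0.337, 0.424) = 0.424
C <-> A = 1 − |0.105 − 0.808| = 1 − 0.703 = 0.297
((((C \/ B) <-> (A (+) A)) \/ (B (+) C)) \/ (A <-> B)) <-> (C <-> A) = 1 − |0.424 − 0.297| = 1 − 0.127 = 0.873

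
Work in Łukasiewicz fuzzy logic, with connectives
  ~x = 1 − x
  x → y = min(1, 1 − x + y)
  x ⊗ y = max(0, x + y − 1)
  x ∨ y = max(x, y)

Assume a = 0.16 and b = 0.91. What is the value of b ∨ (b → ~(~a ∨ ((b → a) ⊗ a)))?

0.91

~a = 1 − 0.16 = 0.84
b → a = min(1, 1 − 0.91 + 0.16) = min(1, 0.25) = 0.25
(b → a) ⊗ a = max(0, 0.25 + 0.16 − 1) = max(0, -0.59) = 0.00
~a ∨ ((b → a) ⊗ a) = max(0.84, 0.00) = 0.84
~(~a ∨ ((b → a) ⊗ a)) = 1 − 0.84 = 0.16
b → ~(~a ∨ ((b → a) ⊗ a)) = min(1, 1 − 0.91 + 0.16) = min(1, 0.25) = 0.25
b ∨ (b → ~(~a ∨ ((b → a) ⊗ a))) = max(0.91, 0.25) = 0.91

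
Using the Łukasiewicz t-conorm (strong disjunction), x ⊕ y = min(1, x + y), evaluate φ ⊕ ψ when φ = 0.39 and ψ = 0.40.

φ ⊕ ψ = min(1, 0.39 + 0.40) = min(1, 0.79) = 0.79
For comparison, the Gödel t-conorm max(x, y) would give 0.40.

0.79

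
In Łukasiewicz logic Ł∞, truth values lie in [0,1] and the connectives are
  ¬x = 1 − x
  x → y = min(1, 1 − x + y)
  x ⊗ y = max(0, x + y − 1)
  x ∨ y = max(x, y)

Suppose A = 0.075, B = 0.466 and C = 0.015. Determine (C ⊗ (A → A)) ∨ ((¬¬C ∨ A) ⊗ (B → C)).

0.015

A → A = min(1, 1 − 0.075 + 0.075) = min(1, 1.000) = 1.000
C ⊗ (A → A) = max(0, 0.015 + 1.000 − 1) = max(0, 0.015) = 0.015
¬C = 1 − 0.015 = 0.985
¬¬C = 1 − 0.985 = 0.015
¬¬C ∨ A = max(0.015, 0.075) = 0.075
B → C = min(1, 1 − 0.466 + 0.015) = min(1, 0.549) = 0.549
(¬¬C ∨ A) ⊗ (B → C) = max(0, 0.075 + 0.549 − 1) = max(0, -0.376) = 0.000
(C ⊗ (A → A)) ∨ ((¬¬C ∨ A) ⊗ (B → C)) = max(0.015, 0.000) = 0.015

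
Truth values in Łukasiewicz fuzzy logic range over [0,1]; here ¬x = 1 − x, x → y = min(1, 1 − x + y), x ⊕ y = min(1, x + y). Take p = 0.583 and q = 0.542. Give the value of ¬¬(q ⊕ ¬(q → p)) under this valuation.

0.542

q → p = min(1, 1 − 0.542 + 0.583) = min(1, 1.041) = 1.000
¬(q → p) = 1 − 1.000 = 0.000
q ⊕ ¬(q → p) = min(1, 0.542 + 0.000) = min(1, 0.542) = 0.542
¬(q ⊕ ¬(q → p)) = 1 − 0.542 = 0.458
¬¬(q ⊕ ¬(q → p)) = 1 − 0.458 = 0.542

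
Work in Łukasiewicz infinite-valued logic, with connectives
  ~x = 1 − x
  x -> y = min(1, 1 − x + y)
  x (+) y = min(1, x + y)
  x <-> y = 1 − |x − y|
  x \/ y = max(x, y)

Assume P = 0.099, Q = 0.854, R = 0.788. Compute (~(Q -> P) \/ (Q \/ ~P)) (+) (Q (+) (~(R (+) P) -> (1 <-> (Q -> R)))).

Q -> P = min(1, 1 − 0.854 + 0.099) = min(1, 0.245) = 0.245
~(Q -> P) = 1 − 0.245 = 0.755
~P = 1 − 0.099 = 0.901
Q \/ ~P = max(0.854, 0.901) = 0.901
~(Q -> P) \/ (Q \/ ~P) = max(0.755, 0.901) = 0.901
R (+) P = min(1, 0.788 + 0.099) = min(1, 0.887) = 0.887
~(R (+) P) = 1 − 0.887 = 0.113
Q -> R = min(1, 1 − 0.854 + 0.788) = min(1, 0.934) = 0.934
1 <-> (Q -> R) = 1 − |1.000 − 0.934| = 1 − 0.066 = 0.934
~(R (+) P) -> (1 <-> (Q -> R)) = min(1, 1 − 0.113 + 0.934) = min(1, 1.821) = 1.000
Q (+) (~(R (+) P) -> (1 <-> (Q -> R))) = min(1, 0.854 + 1.000) = min(1, 1.854) = 1.000
(~(Q -> P) \/ (Q \/ ~P)) (+) (Q (+) (~(R (+) P) -> (1 <-> (Q -> R)))) = min(1, 0.901 + 1.000) = min(1, 1.901) = 1.000

1.000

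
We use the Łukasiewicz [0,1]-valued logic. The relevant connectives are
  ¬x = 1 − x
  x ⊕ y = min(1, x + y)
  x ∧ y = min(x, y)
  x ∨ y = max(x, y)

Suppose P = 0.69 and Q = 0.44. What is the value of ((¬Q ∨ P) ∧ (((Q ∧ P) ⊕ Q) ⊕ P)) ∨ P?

0.69

¬Q = 1 − 0.44 = 0.56
¬Q ∨ P = max(0.56, 0.69) = 0.69
Q ∧ P = min(0.44, 0.69) = 0.44
(Q ∧ P) ⊕ Q = min(1, 0.44 + 0.44) = min(1, 0.88) = 0.88
((Q ∧ P) ⊕ Q) ⊕ P = min(1, 0.88 + 0.69) = min(1, 1.57) = 1.00
(¬Q ∨ P) ∧ (((Q ∧ P) ⊕ Q) ⊕ P) = min(0.69, 1.00) = 0.69
((¬Q ∨ P) ∧ (((Q ∧ P) ⊕ Q) ⊕ P)) ∨ P = max(0.69, 0.69) = 0.69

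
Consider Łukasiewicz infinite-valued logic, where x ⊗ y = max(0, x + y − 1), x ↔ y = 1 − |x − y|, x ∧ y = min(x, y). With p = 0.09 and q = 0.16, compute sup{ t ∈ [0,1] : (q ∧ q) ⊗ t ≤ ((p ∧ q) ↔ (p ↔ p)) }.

0.93

q ∧ q = min(0.16, 0.16) = 0.16
So the left factor is q ∧ q = 0.16.
p ∧ q = min(0.09, 0.16) = 0.09
p ↔ p = 1 − |0.09 − 0.09| = 1 − 0.00 = 1.00
(p ∧ q) ↔ (p ↔ p) = 1 − |0.09 − 1.00| = 1 − 0.91 = 0.09
So the right-hand bound is (p ∧ q) ↔ (p ↔ p) = 0.09.
The residuum of the Łukasiewicz t-norm gives the supremum: min(1, 1 − 0.16 + 0.09).
1 − 0.16 + 0.09 = 0.93, so t = min(1, 0.93) = 0.93.
Check: 0.16 ⊗ 0.93 = max(0, 0.09) = 0.09 ≤ 0.09.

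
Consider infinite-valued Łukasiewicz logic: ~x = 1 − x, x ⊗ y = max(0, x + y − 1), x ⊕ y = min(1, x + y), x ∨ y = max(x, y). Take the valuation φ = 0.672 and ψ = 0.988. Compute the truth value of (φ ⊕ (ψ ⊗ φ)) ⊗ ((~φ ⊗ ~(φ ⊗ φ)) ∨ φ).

0.672

ψ ⊗ φ = max(0, 0.988 + 0.672 − 1) = max(0, 0.660) = 0.660
φ ⊕ (ψ ⊗ φ) = min(1, 0.672 + 0.660) = min(1, 1.332) = 1.000
~φ = 1 − 0.672 = 0.328
φ ⊗ φ = max(0, 0.672 + 0.672 − 1) = max(0, 0.344) = 0.344
~(φ ⊗ φ) = 1 − 0.344 = 0.656
~φ ⊗ ~(φ ⊗ φ) = max(0, 0.328 + 0.656 − 1) = max(0, -0.016) = 0.000
(~φ ⊗ ~(φ ⊗ φ)) ∨ φ = max(0.000, 0.672) = 0.672
(φ ⊕ (ψ ⊗ φ)) ⊗ ((~φ ⊗ ~(φ ⊗ φ)) ∨ φ) = max(0, 1.000 + 0.672 − 1) = max(0, 0.672) = 0.672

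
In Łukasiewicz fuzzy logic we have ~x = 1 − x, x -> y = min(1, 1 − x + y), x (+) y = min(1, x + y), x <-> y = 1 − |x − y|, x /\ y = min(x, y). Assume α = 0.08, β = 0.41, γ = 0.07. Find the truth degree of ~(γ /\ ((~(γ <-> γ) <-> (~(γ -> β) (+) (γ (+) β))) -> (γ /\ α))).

0.93

γ <-> γ = 1 − |0.07 − 0.07| = 1 − 0.00 = 1.00
~(γ <-> γ) = 1 − 1.00 = 0.00
γ -> β = min(1, 1 − 0.07 + 0.41) = min(1, 1.34) = 1.00
~(γ -> β) = 1 − 1.00 = 0.00
γ (+) β = min(1, 0.07 + 0.41) = min(1, 0.48) = 0.48
~(γ -> β) (+) (γ (+) β) = min(1, 0.00 + 0.48) = min(1, 0.48) = 0.48
~(γ <-> γ) <-> (~(γ -> β) (+) (γ (+) β)) = 1 − |0.00 − 0.48| = 1 − 0.48 = 0.52
γ /\ α = min(0.07, 0.08) = 0.07
(~(γ <-> γ) <-> (~(γ -> β) (+) (γ (+) β))) -> (γ /\ α) = min(1, 1 − 0.52 + 0.07) = min(1, 0.55) = 0.55
γ /\ ((~(γ <-> γ) <-> (~(γ -> β) (+) (γ (+) β))) -> (γ /\ α)) = min(0.07, 0.55) = 0.07
~(γ /\ ((~(γ <-> γ) <-> (~(γ -> β) (+) (γ (+) β))) -> (γ /\ α))) = 1 − 0.07 = 0.93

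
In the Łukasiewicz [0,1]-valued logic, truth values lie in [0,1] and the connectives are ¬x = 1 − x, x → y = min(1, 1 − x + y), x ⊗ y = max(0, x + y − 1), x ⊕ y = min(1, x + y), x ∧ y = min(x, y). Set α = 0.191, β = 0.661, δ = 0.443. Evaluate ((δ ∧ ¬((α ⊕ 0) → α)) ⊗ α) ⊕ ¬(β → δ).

0.218

α ⊕ 0 = min(1, 0.191 + 0.000) = min(1, 0.191) = 0.191
(α ⊕ 0) → α = min(1, 1 − 0.191 + 0.191) = min(1, 1.000) = 1.000
¬((α ⊕ 0) → α) = 1 − 1.000 = 0.000
δ ∧ ¬((α ⊕ 0) → α) = min(0.443, 0.000) = 0.000
(δ ∧ ¬((α ⊕ 0) → α)) ⊗ α = max(0, 0.000 + 0.191 − 1) = max(0, -0.809) = 0.000
β → δ = min(1, 1 − 0.661 + 0.443) = min(1, 0.782) = 0.782
¬(β → δ) = 1 − 0.782 = 0.218
((δ ∧ ¬((α ⊕ 0) → α)) ⊗ α) ⊕ ¬(β → δ) = min(1, 0.000 + 0.218) = min(1, 0.218) = 0.218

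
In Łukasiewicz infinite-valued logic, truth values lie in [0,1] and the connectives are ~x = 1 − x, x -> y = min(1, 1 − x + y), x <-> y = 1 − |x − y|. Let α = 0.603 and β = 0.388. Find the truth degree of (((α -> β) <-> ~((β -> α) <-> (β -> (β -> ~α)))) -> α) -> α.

0.603

α -> β = min(1, 1 − 0.603 + 0.388) = min(1, 0.785) = 0.785
β -> α = min(1, 1 − 0.388 + 0.603) = min(1, 1.215) = 1.000
~α = 1 − 0.603 = 0.397
β -> ~α = min(1, 1 − 0.388 + 0.397) = min(1, 1.009) = 1.000
β -> (β -> ~α) = min(1, 1 − 0.388 + 1.000) = min(1, 1.612) = 1.000
(β -> α) <-> (β -> (β -> ~α)) = 1 − |1.000 − 1.000| = 1 − 0.000 = 1.000
~((β -> α) <-> (β -> (β -> ~α))) = 1 − 1.000 = 0.000
(α -> β) <-> ~((β -> α) <-> (β -> (β -> ~α))) = 1 − |0.785 − 0.000| = 1 − 0.785 = 0.215
((α -> β) <-> ~((β -> α) <-> (β -> (β -> ~α)))) -> α = min(1, 1 − 0.215 + 0.603) = min(1, 1.388) = 1.000
(((α -> β) <-> ~((β -> α) <-> (β -> (β -> ~α)))) -> α) -> α = min(1, 1 − 1.000 + 0.603) = min(1, 0.603) = 0.603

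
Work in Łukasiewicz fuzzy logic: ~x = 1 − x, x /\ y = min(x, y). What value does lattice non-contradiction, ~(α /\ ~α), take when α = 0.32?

0.68

~α = 1 − 0.32 = 0.68
α /\ ~α = min(0.32, 0.68) = 0.32
~(α /\ ~α) = 1 − 0.32 = 0.68
(The value 0.68 < 1 shows this instance is not satisfied; not a Ł∞-tautology — its value is 1 − min(a, 1−a).)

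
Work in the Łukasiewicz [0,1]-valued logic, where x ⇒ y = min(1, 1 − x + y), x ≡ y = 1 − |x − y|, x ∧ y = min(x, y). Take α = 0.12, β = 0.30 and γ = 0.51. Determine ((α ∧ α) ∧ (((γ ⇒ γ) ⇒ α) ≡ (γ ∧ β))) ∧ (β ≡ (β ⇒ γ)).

α ∧ α = min(0.12, 0.12) = 0.12
γ ⇒ γ = min(1, 1 − 0.51 + 0.51) = min(1, 1.00) = 1.00
(γ ⇒ γ) ⇒ α = min(1, 1 − 1.00 + 0.12) = min(1, 0.12) = 0.12
γ ∧ β = min(0.51, 0.30) = 0.30
((γ ⇒ γ) ⇒ α) ≡ (γ ∧ β) = 1 − |0.12 − 0.30| = 1 − 0.18 = 0.82
(α ∧ α) ∧ (((γ ⇒ γ) ⇒ α) ≡ (γ ∧ β)) = min(0.12, 0.82) = 0.12
β ⇒ γ = min(1, 1 − 0.30 + 0.51) = min(1, 1.21) = 1.00
β ≡ (β ⇒ γ) = 1 − |0.30 − 1.00| = 1 − 0.70 = 0.30
((α ∧ α) ∧ (((γ ⇒ γ) ⇒ α) ≡ (γ ∧ β))) ∧ (β ≡ (β ⇒ γ)) = min(0.12, 0.30) = 0.12

0.12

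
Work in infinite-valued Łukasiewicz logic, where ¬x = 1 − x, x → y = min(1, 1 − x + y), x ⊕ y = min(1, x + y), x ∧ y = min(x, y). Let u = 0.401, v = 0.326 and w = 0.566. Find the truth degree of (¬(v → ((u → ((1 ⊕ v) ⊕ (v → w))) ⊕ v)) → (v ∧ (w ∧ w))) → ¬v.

1 ⊕ v = min(1, 1.000 + 0.326) = min(1, 1.326) = 1.000
v → w = min(1, 1 − 0.326 + 0.566) = min(1, 1.240) = 1.000
(1 ⊕ v) ⊕ (v → w) = min(1, 1.000 + 1.000) = min(1, 2.000) = 1.000
u → ((1 ⊕ v) ⊕ (v → w)) = min(1, 1 − 0.401 + 1.000) = min(1, 1.599) = 1.000
(u → ((1 ⊕ v) ⊕ (v → w))) ⊕ v = min(1, 1.000 + 0.326) = min(1, 1.326) = 1.000
v → ((u → ((1 ⊕ v) ⊕ (v → w))) ⊕ v) = min(1, 1 − 0.326 + 1.000) = min(1, 1.674) = 1.000
¬(v → ((u → ((1 ⊕ v) ⊕ (v → w))) ⊕ v)) = 1 − 1.000 = 0.000
w ∧ w = min(0.566, 0.566) = 0.566
v ∧ (w ∧ w) = min(0.326, 0.566) = 0.326
¬(v → ((u → ((1 ⊕ v) ⊕ (v → w))) ⊕ v)) → (v ∧ (w ∧ w)) = min(1, 1 − 0.000 + 0.326) = min(1, 1.326) = 1.000
¬v = 1 − 0.326 = 0.674
(¬(v → ((u → ((1 ⊕ v) ⊕ (v → w))) ⊕ v)) → (v ∧ (w ∧ w))) → ¬v = min(1, 1 − 1.000 + 0.674) = min(1, 0.674) = 0.674

0.674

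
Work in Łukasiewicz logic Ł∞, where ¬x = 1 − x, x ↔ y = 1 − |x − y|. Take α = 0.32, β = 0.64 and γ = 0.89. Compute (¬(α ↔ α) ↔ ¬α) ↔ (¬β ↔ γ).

α ↔ α = 1 − |0.32 − 0.32| = 1 − 0.00 = 1.00
¬(α ↔ α) = 1 − 1.00 = 0.00
¬α = 1 − 0.32 = 0.68
¬(α ↔ α) ↔ ¬α = 1 − |0.00 − 0.68| = 1 − 0.68 = 0.32
¬β = 1 − 0.64 = 0.36
¬β ↔ γ = 1 − |0.36 − 0.89| = 1 − 0.53 = 0.47
(¬(α ↔ α) ↔ ¬α) ↔ (¬β ↔ γ) = 1 − |0.32 − 0.47| = 1 − 0.15 = 0.85

0.85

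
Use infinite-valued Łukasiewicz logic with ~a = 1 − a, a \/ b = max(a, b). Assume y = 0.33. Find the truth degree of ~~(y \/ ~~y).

~y = 1 − 0.33 = 0.67
~~y = 1 − 0.67 = 0.33
y \/ ~~y = max(0.33, 0.33) = 0.33
~(y \/ ~~y) = 1 − 0.33 = 0.67
~~(y \/ ~~y) = 1 − 0.67 = 0.33

0.33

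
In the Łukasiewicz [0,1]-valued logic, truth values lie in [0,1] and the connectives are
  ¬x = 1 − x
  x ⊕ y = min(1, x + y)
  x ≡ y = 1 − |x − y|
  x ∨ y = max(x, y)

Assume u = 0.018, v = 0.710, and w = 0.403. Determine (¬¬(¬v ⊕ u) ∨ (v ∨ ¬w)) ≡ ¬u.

¬v = 1 − 0.710 = 0.290
¬v ⊕ u = min(1, 0.290 + 0.018) = min(1, 0.308) = 0.308
¬(¬v ⊕ u) = 1 − 0.308 = 0.692
¬¬(¬v ⊕ u) = 1 − 0.692 = 0.308
¬w = 1 − 0.403 = 0.597
v ∨ ¬w = max(0.710, 0.597) = 0.710
¬¬(¬v ⊕ u) ∨ (v ∨ ¬w) = max(0.308, 0.710) = 0.710
¬u = 1 − 0.018 = 0.982
(¬¬(¬v ⊕ u) ∨ (v ∨ ¬w)) ≡ ¬u = 1 − |0.710 − 0.982| = 1 − 0.272 = 0.728

0.728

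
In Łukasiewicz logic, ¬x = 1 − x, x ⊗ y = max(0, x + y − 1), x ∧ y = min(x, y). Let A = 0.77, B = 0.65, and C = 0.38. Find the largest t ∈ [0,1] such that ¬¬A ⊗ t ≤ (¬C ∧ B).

¬A = 1 − 0.77 = 0.23
¬¬A = 1 − 0.23 = 0.77
So the left factor is ¬¬A = 0.77.
¬C = 1 − 0.38 = 0.62
¬C ∧ B = min(0.62, 0.65) = 0.62
So the right-hand bound is ¬C ∧ B = 0.62.
The residuum of the Łukasiewicz t-norm gives the supremum: min(1, 1 − 0.77 + 0.62).
1 − 0.77 + 0.62 = 0.85, so t = min(1, 0.85) = 0.85.
Check: 0.77 ⊗ 0.85 = max(0, 0.62) = 0.62 ≤ 0.62.

0.85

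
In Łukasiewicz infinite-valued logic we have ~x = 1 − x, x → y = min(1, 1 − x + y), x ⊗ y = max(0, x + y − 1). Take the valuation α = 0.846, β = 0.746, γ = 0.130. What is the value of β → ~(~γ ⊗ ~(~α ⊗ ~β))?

~γ = 1 − 0.130 = 0.870
~α = 1 − 0.846 = 0.154
~β = 1 − 0.746 = 0.254
~α ⊗ ~β = max(0, 0.154 + 0.254 − 1) = max(0, -0.592) = 0.000
~(~α ⊗ ~β) = 1 − 0.000 = 1.000
~γ ⊗ ~(~α ⊗ ~β) = max(0, 0.870 + 1.000 − 1) = max(0, 0.870) = 0.870
~(~γ ⊗ ~(~α ⊗ ~β)) = 1 − 0.870 = 0.130
β → ~(~γ ⊗ ~(~α ⊗ ~β)) = min(1, 1 − 0.746 + 0.130) = min(1, 0.384) = 0.384

0.384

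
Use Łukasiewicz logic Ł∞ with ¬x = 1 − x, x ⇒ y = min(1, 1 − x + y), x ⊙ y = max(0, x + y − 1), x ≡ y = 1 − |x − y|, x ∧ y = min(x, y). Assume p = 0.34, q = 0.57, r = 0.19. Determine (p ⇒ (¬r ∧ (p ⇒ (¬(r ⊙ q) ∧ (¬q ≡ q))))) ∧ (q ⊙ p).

0.00

¬r = 1 − 0.19 = 0.81
r ⊙ q = max(0, 0.19 + 0.57 − 1) = max(0, -0.24) = 0.00
¬(r ⊙ q) = 1 − 0.00 = 1.00
¬q = 1 − 0.57 = 0.43
¬q ≡ q = 1 − |0.43 − 0.57| = 1 − 0.14 = 0.86
¬(r ⊙ q) ∧ (¬q ≡ q) = min(1.00, 0.86) = 0.86
p ⇒ (¬(r ⊙ q) ∧ (¬q ≡ q)) = min(1, 1 − 0.34 + 0.86) = min(1, 1.52) = 1.00
¬r ∧ (p ⇒ (¬(r ⊙ q) ∧ (¬q ≡ q))) = min(0.81, 1.00) = 0.81
p ⇒ (¬r ∧ (p ⇒ (¬(r ⊙ q) ∧ (¬q ≡ q)))) = min(1, 1 − 0.34 + 0.81) = min(1, 1.47) = 1.00
q ⊙ p = max(0, 0.57 + 0.34 − 1) = max(0, -0.09) = 0.00
(p ⇒ (¬r ∧ (p ⇒ (¬(r ⊙ q) ∧ (¬q ≡ q))))) ∧ (q ⊙ p) = min(1.00, 0.00) = 0.00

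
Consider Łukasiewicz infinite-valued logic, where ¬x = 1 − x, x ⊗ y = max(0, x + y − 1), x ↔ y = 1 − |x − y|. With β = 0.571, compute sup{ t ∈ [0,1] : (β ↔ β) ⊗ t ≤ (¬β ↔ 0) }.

0.571

β ↔ β = 1 − |0.571 − 0.571| = 1 − 0.000 = 1.000
So the left factor is β ↔ β = 1.000.
¬β = 1 − 0.571 = 0.429
¬β ↔ 0 = 1 − |0.429 − 0.000| = 1 − 0.429 = 0.571
So the right-hand bound is ¬β ↔ 0 = 0.571.
The residuum of the Łukasiewicz t-norm gives the supremum: min(1, 1 − 1.000 + 0.571).
1 − 1.000 + 0.571 = 0.571, so t = min(1, 0.571) = 0.571.
Check: 1.000 ⊗ 0.571 = max(0, 0.571) = 0.571 ≤ 0.571.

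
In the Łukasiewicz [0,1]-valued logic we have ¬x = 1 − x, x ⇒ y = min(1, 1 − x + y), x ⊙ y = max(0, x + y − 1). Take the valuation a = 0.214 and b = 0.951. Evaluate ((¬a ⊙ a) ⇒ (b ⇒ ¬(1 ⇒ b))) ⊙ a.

0.214

¬a = 1 − 0.214 = 0.786
¬a ⊙ a = max(0, 0.786 + 0.214 − 1) = max(0, 0.000) = 0.000
1 ⇒ b = min(1, 1 − 1.000 + 0.951) = min(1, 0.951) = 0.951
¬(1 ⇒ b) = 1 − 0.951 = 0.049
b ⇒ ¬(1 ⇒ b) = min(1, 1 − 0.951 + 0.049) = min(1, 0.098) = 0.098
(¬a ⊙ a) ⇒ (b ⇒ ¬(1 ⇒ b)) = min(1, 1 − 0.000 + 0.098) = min(1, 1.098) = 1.000
((¬a ⊙ a) ⇒ (b ⇒ ¬(1 ⇒ b))) ⊙ a = max(0, 1.000 + 0.214 − 1) = max(0, 0.214) = 0.214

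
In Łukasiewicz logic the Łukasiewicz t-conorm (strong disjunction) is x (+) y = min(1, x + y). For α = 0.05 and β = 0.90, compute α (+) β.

α (+) β = min(1, 0.05 + 0.90) = min(1, 0.95) = 0.95
For comparison, the Gödel t-conorm max(x, y) would give 0.90.

0.95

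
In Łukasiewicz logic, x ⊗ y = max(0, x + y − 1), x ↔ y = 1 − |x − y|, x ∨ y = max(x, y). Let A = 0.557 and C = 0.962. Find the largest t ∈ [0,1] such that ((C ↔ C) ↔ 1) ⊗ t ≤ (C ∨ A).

0.962

C ↔ C = 1 − |0.962 − 0.962| = 1 − 0.000 = 1.000
(C ↔ C) ↔ 1 = 1 − |1.000 − 1.000| = 1 − 0.000 = 1.000
So the left factor is (C ↔ C) ↔ 1 = 1.000.
C ∨ A = max(0.962, 0.557) = 0.962
So the right-hand bound is C ∨ A = 0.962.
The residuum of the Łukasiewicz t-norm gives the supremum: min(1, 1 − 1.000 + 0.962).
1 − 1.000 + 0.962 = 0.962, so t = min(1, 0.962) = 0.962.
Check: 1.000 ⊗ 0.962 = max(0, 0.962) = 0.962 ≤ 0.962.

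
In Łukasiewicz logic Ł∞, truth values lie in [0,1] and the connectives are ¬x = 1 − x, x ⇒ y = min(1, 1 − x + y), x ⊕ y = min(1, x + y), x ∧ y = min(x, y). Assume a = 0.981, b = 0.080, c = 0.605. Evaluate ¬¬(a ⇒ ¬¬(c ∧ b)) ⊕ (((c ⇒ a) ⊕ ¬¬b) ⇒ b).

c ∧ b = min(0.605, 0.080) = 0.080
¬(c ∧ b) = 1 − 0.080 = 0.920
¬¬(c ∧ b) = 1 − 0.920 = 0.080
a ⇒ ¬¬(c ∧ b) = min(1, 1 − 0.981 + 0.080) = min(1, 0.099) = 0.099
¬(a ⇒ ¬¬(c ∧ b)) = 1 − 0.099 = 0.901
¬¬(a ⇒ ¬¬(c ∧ b)) = 1 − 0.901 = 0.099
c ⇒ a = min(1, 1 − 0.605 + 0.981) = min(1, 1.376) = 1.000
¬b = 1 − 0.080 = 0.920
¬¬b = 1 − 0.920 = 0.080
(c ⇒ a) ⊕ ¬¬b = min(1, 1.000 + 0.080) = min(1, 1.080) = 1.000
((c ⇒ a) ⊕ ¬¬b) ⇒ b = min(1, 1 − 1.000 + 0.080) = min(1, 0.080) = 0.080
¬¬(a ⇒ ¬¬(c ∧ b)) ⊕ (((c ⇒ a) ⊕ ¬¬b) ⇒ b) = min(1, 0.099 + 0.080) = min(1, 0.179) = 0.179

0.179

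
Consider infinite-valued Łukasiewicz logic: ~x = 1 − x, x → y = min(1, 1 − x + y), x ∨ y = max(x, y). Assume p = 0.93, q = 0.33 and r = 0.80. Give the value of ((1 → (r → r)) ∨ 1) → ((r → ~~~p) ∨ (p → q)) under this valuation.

0.40

r → r = min(1, 1 − 0.80 + 0.80) = min(1, 1.00) = 1.00
1 → (r → r) = min(1, 1 − 1.00 + 1.00) = min(1, 1.00) = 1.00
(1 → (r → r)) ∨ 1 = max(1.00, 1.00) = 1.00
~p = 1 − 0.93 = 0.07
~~p = 1 − 0.07 = 0.93
~~~p = 1 − 0.93 = 0.07
r → ~~~p = min(1, 1 − 0.80 + 0.07) = min(1, 0.27) = 0.27
p → q = min(1, 1 − 0.93 + 0.33) = min(1, 0.40) = 0.40
(r → ~~~p) ∨ (p → q) = max(0.27, 0.40) = 0.40
((1 → (r → r)) ∨ 1) → ((r → ~~~p) ∨ (p → q)) = min(1, 1 − 1.00 + 0.40) = min(1, 0.40) = 0.40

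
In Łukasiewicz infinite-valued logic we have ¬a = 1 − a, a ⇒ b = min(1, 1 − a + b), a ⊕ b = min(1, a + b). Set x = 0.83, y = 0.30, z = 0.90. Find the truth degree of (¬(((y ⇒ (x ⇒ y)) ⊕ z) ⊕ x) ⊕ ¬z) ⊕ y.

0.40

x ⇒ y = min(1, 1 − 0.83 + 0.30) = min(1, 0.47) = 0.47
y ⇒ (x ⇒ y) = min(1, 1 − 0.30 + 0.47) = min(1, 1.17) = 1.00
(y ⇒ (x ⇒ y)) ⊕ z = min(1, 1.00 + 0.90) = min(1, 1.90) = 1.00
((y ⇒ (x ⇒ y)) ⊕ z) ⊕ x = min(1, 1.00 + 0.83) = min(1, 1.83) = 1.00
¬(((y ⇒ (x ⇒ y)) ⊕ z) ⊕ x) = 1 − 1.00 = 0.00
¬z = 1 − 0.90 = 0.10
¬(((y ⇒ (x ⇒ y)) ⊕ z) ⊕ x) ⊕ ¬z = min(1, 0.00 + 0.10) = min(1, 0.10) = 0.10
(¬(((y ⇒ (x ⇒ y)) ⊕ z) ⊕ x) ⊕ ¬z) ⊕ y = min(1, 0.10 + 0.30) = min(1, 0.40) = 0.40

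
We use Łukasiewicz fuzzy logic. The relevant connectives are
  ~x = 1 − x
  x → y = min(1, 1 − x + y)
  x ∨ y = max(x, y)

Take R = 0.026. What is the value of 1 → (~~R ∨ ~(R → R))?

~R = 1 − 0.026 = 0.974
~~R = 1 − 0.974 = 0.026
R → R = min(1, 1 − 0.026 + 0.026) = min(1, 1.000) = 1.000
~(R → R) = 1 − 1.000 = 0.000
~~R ∨ ~(R → R) = max(0.026, 0.000) = 0.026
1 → (~~R ∨ ~(R → R)) = min(1, 1 − 1.000 + 0.026) = min(1, 0.026) = 0.026

0.026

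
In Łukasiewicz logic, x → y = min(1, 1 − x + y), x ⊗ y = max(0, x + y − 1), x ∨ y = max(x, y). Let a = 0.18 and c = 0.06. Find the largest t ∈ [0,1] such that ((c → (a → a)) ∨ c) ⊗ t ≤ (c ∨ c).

a → a = min(1, 1 − 0.18 + 0.18) = min(1, 1.00) = 1.00
c → (a → a) = min(1, 1 − 0.06 + 1.00) = min(1, 1.94) = 1.00
(c → (a → a)) ∨ c = max(1.00, 0.06) = 1.00
So the left factor is (c → (a → a)) ∨ c = 1.00.
c ∨ c = max(0.06, 0.06) = 0.06
So the right-hand bound is c ∨ c = 0.06.
The residuum of the Łukasiewicz t-norm gives the supremum: min(1, 1 − 1.00 + 0.06).
1 − 1.00 + 0.06 = 0.06, so t = min(1, 0.06) = 0.06.
Check: 1.00 ⊗ 0.06 = max(0, 0.06) = 0.06 ≤ 0.06.

0.06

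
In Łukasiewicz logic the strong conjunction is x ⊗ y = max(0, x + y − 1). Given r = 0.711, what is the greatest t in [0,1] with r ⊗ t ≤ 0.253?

0.542

The residuum of the Łukasiewicz t-norm gives the supremum: min(1, 1 − 0.711 + 0.253).
1 − 0.711 + 0.253 = 0.542, so t = min(1, 0.542) = 0.542.
Check: 0.711 ⊗ 0.542 = max(0, 0.253) = 0.253 ≤ 0.253.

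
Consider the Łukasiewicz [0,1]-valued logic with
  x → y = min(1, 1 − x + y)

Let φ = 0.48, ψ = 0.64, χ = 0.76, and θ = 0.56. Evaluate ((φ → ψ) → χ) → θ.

0.80

φ → ψ = min(1, 1 − 0.48 + 0.64) = min(1, 1.16) = 1.00
(φ → ψ) → χ = min(1, 1 − 1.00 + 0.76) = min(1, 0.76) = 0.76
((φ → ψ) → χ) → θ = min(1, 1 − 0.76 + 0.56) = min(1, 0.80) = 0.80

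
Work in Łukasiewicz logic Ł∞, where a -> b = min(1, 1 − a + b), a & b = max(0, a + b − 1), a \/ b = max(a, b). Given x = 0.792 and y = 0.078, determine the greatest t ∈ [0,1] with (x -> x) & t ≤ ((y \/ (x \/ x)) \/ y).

0.792

x -> x = min(1, 1 − 0.792 + 0.792) = min(1, 1.000) = 1.000
So the left factor is x -> x = 1.000.
x \/ x = max(0.792, 0.792) = 0.792
y \/ (x \/ x) = max(0.078, 0.792) = 0.792
(y \/ (x \/ x)) \/ y = max(0.792, 0.078) = 0.792
So the right-hand bound is (y \/ (x \/ x)) \/ y = 0.792.
The residuum of the Łukasiewicz t-norm gives the supremum: min(1, 1 − 1.000 + 0.792).
1 − 1.000 + 0.792 = 0.792, so t = min(1, 0.792) = 0.792.
Check: 1.000 & 0.792 = max(0, 0.792) = 0.792 ≤ 0.792.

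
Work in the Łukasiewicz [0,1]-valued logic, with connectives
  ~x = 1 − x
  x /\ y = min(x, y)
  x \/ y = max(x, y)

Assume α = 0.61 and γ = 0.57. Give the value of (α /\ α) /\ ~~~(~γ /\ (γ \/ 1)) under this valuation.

0.57

α /\ α = min(0.61, 0.61) = 0.61
~γ = 1 − 0.57 = 0.43
γ \/ 1 = max(0.57, 1.00) = 1.00
~γ /\ (γ \/ 1) = min(0.43, 1.00) = 0.43
~(~γ /\ (γ \/ 1)) = 1 − 0.43 = 0.57
~~(~γ /\ (γ \/ 1)) = 1 − 0.57 = 0.43
~~~(~γ /\ (γ \/ 1)) = 1 − 0.43 = 0.57
(α /\ α) /\ ~~~(~γ /\ (γ \/ 1)) = min(0.61, 0.57) = 0.57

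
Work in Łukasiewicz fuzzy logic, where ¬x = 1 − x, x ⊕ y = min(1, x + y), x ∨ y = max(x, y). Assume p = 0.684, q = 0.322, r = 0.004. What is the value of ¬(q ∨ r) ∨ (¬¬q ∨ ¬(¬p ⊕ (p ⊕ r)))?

q ∨ r = max(0.322, 0.004) = 0.322
¬(q ∨ r) = 1 − 0.322 = 0.678
¬q = 1 − 0.322 = 0.678
¬¬q = 1 − 0.678 = 0.322
¬p = 1 − 0.684 = 0.316
p ⊕ r = min(1, 0.684 + 0.004) = min(1, 0.688) = 0.688
¬p ⊕ (p ⊕ r) = min(1, 0.316 + 0.688) = min(1, 1.004) = 1.000
¬(¬p ⊕ (p ⊕ r)) = 1 − 1.000 = 0.000
¬¬q ∨ ¬(¬p ⊕ (p ⊕ r)) = max(0.322, 0.000) = 0.322
¬(q ∨ r) ∨ (¬¬q ∨ ¬(¬p ⊕ (p ⊕ r))) = max(0.678, 0.322) = 0.678

0.678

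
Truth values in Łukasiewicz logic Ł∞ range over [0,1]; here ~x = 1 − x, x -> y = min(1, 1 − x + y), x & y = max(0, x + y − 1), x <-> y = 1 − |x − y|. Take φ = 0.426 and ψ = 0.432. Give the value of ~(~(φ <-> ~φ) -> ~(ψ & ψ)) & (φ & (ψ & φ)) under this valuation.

0.000

~φ = 1 − 0.426 = 0.574
φ <-> ~φ = 1 − |0.426 − 0.574| = 1 − 0.148 = 0.852
~(φ <-> ~φ) = 1 − 0.852 = 0.148
ψ & ψ = max(0, 0.432 + 0.432 − 1) = max(0, -0.136) = 0.000
~(ψ & ψ) = 1 − 0.000 = 1.000
~(φ <-> ~φ) -> ~(ψ & ψ) = min(1, 1 − 0.148 + 1.000) = min(1, 1.852) = 1.000
~(~(φ <-> ~φ) -> ~(ψ & ψ)) = 1 − 1.000 = 0.000
ψ & φ = max(0, 0.432 + 0.426 − 1) = max(0, -0.142) = 0.000
φ & (ψ & φ) = max(0, 0.426 + 0.000 − 1) = max(0, -0.574) = 0.000
~(~(φ <-> ~φ) -> ~(ψ & ψ)) & (φ & (ψ & φ)) = max(0, 0.000 + 0.000 − 1) = max(0, -1.000) = 0.000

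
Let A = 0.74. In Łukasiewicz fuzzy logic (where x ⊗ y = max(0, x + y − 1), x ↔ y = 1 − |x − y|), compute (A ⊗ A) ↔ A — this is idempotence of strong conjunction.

A ⊗ A = max(0, 0.74 + 0.74 − 1) = max(0, 0.48) = 0.48
(A ⊗ A) ↔ A = 1 − |0.48 − 0.74| = 1 − 0.26 = 0.74
(The value 0.74 < 1 shows this instance is not satisfied; fails in Ł∞ since a ⊗ a = max(0, 2a−1) ≠ a in general.)

0.74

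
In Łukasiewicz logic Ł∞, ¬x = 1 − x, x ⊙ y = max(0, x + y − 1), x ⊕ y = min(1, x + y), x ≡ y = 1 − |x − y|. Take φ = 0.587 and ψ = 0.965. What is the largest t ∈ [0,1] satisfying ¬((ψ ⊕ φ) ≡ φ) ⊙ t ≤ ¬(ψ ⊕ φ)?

0.587

ψ ⊕ φ = min(1, 0.965 + 0.587) = min(1, 1.552) = 1.000
(ψ ⊕ φ) ≡ φ = 1 − |1.000 − 0.587| = 1 − 0.413 = 0.587
¬((ψ ⊕ φ) ≡ φ) = 1 − 0.587 = 0.413
So the left factor is ¬((ψ ⊕ φ) ≡ φ) = 0.413.
¬(ψ ⊕ φ) = 1 − 1.000 = 0.000
So the right-hand bound is ¬(ψ ⊕ φ) = 0.000.
The residuum of the Łukasiewicz t-norm gives the supremum: min(1, 1 − 0.413 + 0.000).
1 − 0.413 + 0.000 = 0.587, so t = min(1, 0.587) = 0.587.
Check: 0.413 ⊙ 0.587 = max(0, 0.000) = 0.000 ≤ 0.000.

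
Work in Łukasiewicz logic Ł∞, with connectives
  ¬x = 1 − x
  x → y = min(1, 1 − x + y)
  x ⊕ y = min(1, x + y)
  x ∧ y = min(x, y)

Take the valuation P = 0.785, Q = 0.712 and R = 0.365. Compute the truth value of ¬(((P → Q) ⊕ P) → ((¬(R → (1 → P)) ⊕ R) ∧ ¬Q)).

0.712

P → Q = min(1, 1 − 0.785 + 0.712) = min(1, 0.927) = 0.927
(P → Q) ⊕ P = min(1, 0.927 + 0.785) = min(1, 1.712) = 1.000
1 → P = min(1, 1 − 1.000 + 0.785) = min(1, 0.785) = 0.785
R → (1 → P) = min(1, 1 − 0.365 + 0.785) = min(1, 1.420) = 1.000
¬(R → (1 → P)) = 1 − 1.000 = 0.000
¬(R → (1 → P)) ⊕ R = min(1, 0.000 + 0.365) = min(1, 0.365) = 0.365
¬Q = 1 − 0.712 = 0.288
(¬(R → (1 → P)) ⊕ R) ∧ ¬Q = min(0.365, 0.288) = 0.288
((P → Q) ⊕ P) → ((¬(R → (1 → P)) ⊕ R) ∧ ¬Q) = min(1, 1 − 1.000 + 0.288) = min(1, 0.288) = 0.288
¬(((P → Q) ⊕ P) → ((¬(R → (1 → P)) ⊕ R) ∧ ¬Q)) = 1 − 0.288 = 0.712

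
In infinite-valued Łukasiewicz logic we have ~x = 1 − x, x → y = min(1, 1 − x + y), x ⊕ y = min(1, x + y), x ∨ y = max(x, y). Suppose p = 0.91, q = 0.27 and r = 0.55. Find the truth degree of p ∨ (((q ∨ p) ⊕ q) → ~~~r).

0.91

q ∨ p = max(0.27, 0.91) = 0.91
(q ∨ p) ⊕ q = min(1, 0.91 + 0.27) = min(1, 1.18) = 1.00
~r = 1 − 0.55 = 0.45
~~r = 1 − 0.45 = 0.55
~~~r = 1 − 0.55 = 0.45
((q ∨ p) ⊕ q) → ~~~r = min(1, 1 − 1.00 + 0.45) = min(1, 0.45) = 0.45
p ∨ (((q ∨ p) ⊕ q) → ~~~r) = max(0.91, 0.45) = 0.91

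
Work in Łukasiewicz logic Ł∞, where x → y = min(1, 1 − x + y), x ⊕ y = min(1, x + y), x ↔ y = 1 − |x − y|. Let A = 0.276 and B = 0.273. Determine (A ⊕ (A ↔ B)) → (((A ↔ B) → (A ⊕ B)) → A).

0.724

A ↔ B = 1 − |0.276 − 0.273| = 1 − 0.003 = 0.997
A ⊕ (A ↔ B) = min(1, 0.276 + 0.997) = min(1, 1.273) = 1.000
A ⊕ B = min(1, 0.276 + 0.273) = min(1, 0.549) = 0.549
(A ↔ B) → (A ⊕ B) = min(1, 1 − 0.997 + 0.549) = min(1, 0.552) = 0.552
((A ↔ B) → (A ⊕ B)) → A = min(1, 1 − 0.552 + 0.276) = min(1, 0.724) = 0.724
(A ⊕ (A ↔ B)) → (((A ↔ B) → (A ⊕ B)) → A) = min(1, 1 − 1.000 + 0.724) = min(1, 0.724) = 0.724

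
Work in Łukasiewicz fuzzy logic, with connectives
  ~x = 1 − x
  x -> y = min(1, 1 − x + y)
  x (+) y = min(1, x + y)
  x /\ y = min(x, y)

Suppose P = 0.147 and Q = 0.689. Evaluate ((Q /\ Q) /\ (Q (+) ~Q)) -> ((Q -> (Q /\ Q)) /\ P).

Q /\ Q = min(0.689, 0.689) = 0.689
~Q = 1 − 0.689 = 0.311
Q (+) ~Q = min(1, 0.689 + 0.311) = min(1, 1.000) = 1.000
(Q /\ Q) /\ (Q (+) ~Q) = min(0.689, 1.000) = 0.689
Q -> (Q /\ Q) = min(1, 1 − 0.689 + 0.689) = min(1, 1.000) = 1.000
(Q -> (Q /\ Q)) /\ P = min(1.000, 0.147) = 0.147
((Q /\ Q) /\ (Q (+) ~Q)) -> ((Q -> (Q /\ Q)) /\ P) = min(1, 1 − 0.689 + 0.147) = min(1, 0.458) = 0.458

0.458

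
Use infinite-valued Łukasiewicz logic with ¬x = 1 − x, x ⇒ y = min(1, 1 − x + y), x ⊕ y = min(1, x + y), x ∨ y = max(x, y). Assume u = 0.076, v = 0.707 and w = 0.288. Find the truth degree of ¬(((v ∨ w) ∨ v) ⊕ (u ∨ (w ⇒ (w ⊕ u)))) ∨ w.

v ∨ w = max(0.707, 0.288) = 0.707
(v ∨ w) ∨ v = max(0.707, 0.707) = 0.707
w ⊕ u = min(1, 0.288 + 0.076) = min(1, 0.364) = 0.364
w ⇒ (w ⊕ u) = min(1, 1 − 0.288 + 0.364) = min(1, 1.076) = 1.000
u ∨ (w ⇒ (w ⊕ u)) = max(0.076, 1.000) = 1.000
((v ∨ w) ∨ v) ⊕ (u ∨ (w ⇒ (w ⊕ u))) = min(1, 0.707 + 1.000) = min(1, 1.707) = 1.000
¬(((v ∨ w) ∨ v) ⊕ (u ∨ (w ⇒ (w ⊕ u)))) = 1 − 1.000 = 0.000
¬(((v ∨ w) ∨ v) ⊕ (u ∨ (w ⇒ (w ⊕ u)))) ∨ w = max(0.000, 0.288) = 0.288

0.288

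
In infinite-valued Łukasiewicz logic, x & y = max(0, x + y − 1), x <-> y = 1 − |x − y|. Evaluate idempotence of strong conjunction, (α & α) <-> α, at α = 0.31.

0.69

α & α = max(0, 0.31 + 0.31 − 1) = max(0, -0.38) = 0.00
(α & α) <-> α = 1 − |0.00 − 0.31| = 1 − 0.31 = 0.69
(The value 0.69 < 1 shows this instance is not satisfied; fails in Ł∞ since a ⊗ a = max(0, 2a−1) ≠ a in general.)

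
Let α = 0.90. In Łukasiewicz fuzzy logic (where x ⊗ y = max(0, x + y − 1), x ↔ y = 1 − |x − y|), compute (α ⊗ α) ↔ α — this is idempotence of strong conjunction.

α ⊗ α = max(0, 0.90 + 0.90 − 1) = max(0, 0.80) = 0.80
(α ⊗ α) ↔ α = 1 − |0.80 − 0.90| = 1 − 0.10 = 0.90
(The value 0.90 < 1 shows this instance is not satisfied; fails in Ł∞ since a ⊗ a = max(0, 2a−1) ≠ a in general.)

0.90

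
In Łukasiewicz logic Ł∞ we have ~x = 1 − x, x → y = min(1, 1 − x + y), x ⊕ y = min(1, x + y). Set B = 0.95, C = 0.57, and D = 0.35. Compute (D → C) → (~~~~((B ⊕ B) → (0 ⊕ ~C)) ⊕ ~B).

0.48

D → C = min(1, 1 − 0.35 + 0.57) = min(1, 1.22) = 1.00
B ⊕ B = min(1, 0.95 + 0.95) = min(1, 1.90) = 1.00
~C = 1 − 0.57 = 0.43
0 ⊕ ~C = min(1, 0.00 + 0.43) = min(1, 0.43) = 0.43
(B ⊕ B) → (0 ⊕ ~C) = min(1, 1 − 1.00 + 0.43) = min(1, 0.43) = 0.43
~((B ⊕ B) → (0 ⊕ ~C)) = 1 − 0.43 = 0.57
~~((B ⊕ B) → (0 ⊕ ~C)) = 1 − 0.57 = 0.43
~~~((B ⊕ B) → (0 ⊕ ~C)) = 1 − 0.43 = 0.57
~~~~((B ⊕ B) → (0 ⊕ ~C)) = 1 − 0.57 = 0.43
~B = 1 − 0.95 = 0.05
~~~~((B ⊕ B) → (0 ⊕ ~C)) ⊕ ~B = min(1, 0.43 + 0.05) = min(1, 0.48) = 0.48
(D → C) → (~~~~((B ⊕ B) → (0 ⊕ ~C)) ⊕ ~B) = min(1, 1 − 1.00 + 0.48) = min(1, 0.48) = 0.48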